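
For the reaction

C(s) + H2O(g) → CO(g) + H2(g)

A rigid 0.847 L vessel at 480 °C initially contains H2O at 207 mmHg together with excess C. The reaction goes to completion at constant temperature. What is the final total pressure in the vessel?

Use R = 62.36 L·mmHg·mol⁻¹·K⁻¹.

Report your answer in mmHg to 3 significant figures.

Rigid vessel, constant T ⇒ P scales with total gas moles (1 → 2).
P_final = (2/1) × 207 = 414.0 mmHg

414 mmHg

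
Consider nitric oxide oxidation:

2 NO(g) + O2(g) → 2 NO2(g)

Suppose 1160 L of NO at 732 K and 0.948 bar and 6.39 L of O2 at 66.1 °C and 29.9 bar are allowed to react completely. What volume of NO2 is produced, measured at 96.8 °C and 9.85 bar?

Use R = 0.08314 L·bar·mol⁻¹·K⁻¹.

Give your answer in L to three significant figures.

n(NO) = PV/RT = (0.948 × 1160) / (0.08314 × 732) = 18.07 mol
n(O2) = PV/RT = (29.9 × 6.39) / (0.08314 × 339.25) = 6.774 mol
For 18.07 mol NO, stoichiometry requires (1/2) × 18.07 = 9.035 mol O2; 6.774 mol is available, so O2 is limiting.
n(NO2) = (2/1) × 6.774 = 13.55 mol
V(NO2) = nRT/P = 13.55 × 0.08314 × 369.95 / 9.85 = 42.31 L

42.3 L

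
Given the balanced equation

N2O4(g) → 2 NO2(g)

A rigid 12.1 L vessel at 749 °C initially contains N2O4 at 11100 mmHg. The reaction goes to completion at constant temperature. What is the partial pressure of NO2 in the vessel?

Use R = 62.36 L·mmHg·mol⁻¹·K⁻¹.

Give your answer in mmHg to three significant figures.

n(N2O4)₀ = PV/RT = (11100 × 12.1) / (62.36 × 1022.15) = 2.107 mol
n(NO2) = (2/1) × 2.107 = 4.214 mol
P(NO2) = nRT/V = 4.214 × 62.36 × 1022.15 / 12.1 = 22200 mmHg

22200 mmHg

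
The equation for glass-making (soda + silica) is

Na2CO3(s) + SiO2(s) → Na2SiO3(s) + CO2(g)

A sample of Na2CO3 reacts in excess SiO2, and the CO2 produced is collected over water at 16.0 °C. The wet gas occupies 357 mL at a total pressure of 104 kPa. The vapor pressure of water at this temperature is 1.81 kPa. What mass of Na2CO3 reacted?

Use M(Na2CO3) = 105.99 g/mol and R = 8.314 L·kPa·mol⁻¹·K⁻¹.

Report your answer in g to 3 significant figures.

1.61 g

P(CO2) = 104 − 1.81 = 102.2 kPa
n(CO2) = PV/RT = (102.2 × 0.3570) / (8.314 × 289.15) = 0.01518 mol
n(Na2CO3) = (1/1) × 0.01518 = 0.01518 mol
m(Na2CO3) = 0.01518 × 105.99 = 1.609 g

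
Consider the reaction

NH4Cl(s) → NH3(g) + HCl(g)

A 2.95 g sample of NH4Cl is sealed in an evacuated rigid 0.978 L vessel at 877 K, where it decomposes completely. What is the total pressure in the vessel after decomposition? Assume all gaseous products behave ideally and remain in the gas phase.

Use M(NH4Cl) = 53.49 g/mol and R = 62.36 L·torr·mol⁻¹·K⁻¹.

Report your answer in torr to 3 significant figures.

n(NH4Cl) = 2.95 / 53.49 = 0.05515 mol
n(gas produced) = (2/1) × 0.05515 = 0.1103 mol
P = nRT/V = 0.1103 × 62.36 × 877 / 0.978 = 6168 torr

6170 torr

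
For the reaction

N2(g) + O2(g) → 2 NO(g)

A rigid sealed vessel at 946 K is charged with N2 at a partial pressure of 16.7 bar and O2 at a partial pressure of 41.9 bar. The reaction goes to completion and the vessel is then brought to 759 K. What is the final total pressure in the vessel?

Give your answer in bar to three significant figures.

Because the vessel is rigid and T is held at 946 K, work the stoichiometry in partial pressures (P_i = n_iRT/V).
P(O2) required for 16.7 bar of N2 = (1/1) × 16.7 = 16.70 bar; available 41.9 bar, so N2 is limiting.
P(O2) remaining = 41.9 − (1/1) × 16.7 = 25.20 bar
P(gaseous products) = (2)/1 × 16.7 = 33.40 bar
P_total at 946 K = 25.20 + 33.40 = 58.60 bar
Scaling to 759 K: P = 58.60 × 759/946 = 47.02 bar

47.0 bar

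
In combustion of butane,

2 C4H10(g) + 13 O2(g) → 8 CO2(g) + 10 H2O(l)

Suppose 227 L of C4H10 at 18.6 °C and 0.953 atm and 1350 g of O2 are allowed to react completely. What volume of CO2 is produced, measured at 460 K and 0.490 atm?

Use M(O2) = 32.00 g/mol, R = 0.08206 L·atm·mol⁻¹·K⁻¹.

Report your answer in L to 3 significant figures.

n(C4H10) = PV/RT = (0.953 × 227) / (0.08206 × 291.75) = 9.036 mol
n(O2) = 1350 / 32.00 = 42.19 mol
For 9.036 mol C4H10, stoichiometry requires (13/2) × 9.036 = 58.73 mol O2; 42.19 mol is available, so O2 is limiting.
n(CO2) = (8/13) × 42.19 = 25.96 mol
V(CO2) = nRT/P = 25.96 × 0.08206 × 460 / 0.490 = 2000 L

2000 L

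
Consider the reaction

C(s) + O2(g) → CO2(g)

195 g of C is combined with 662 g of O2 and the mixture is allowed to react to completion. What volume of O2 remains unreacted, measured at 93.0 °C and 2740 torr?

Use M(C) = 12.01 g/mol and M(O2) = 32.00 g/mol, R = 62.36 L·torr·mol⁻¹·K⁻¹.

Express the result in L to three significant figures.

37.1 L

n(C) = 195 / 12.01 = 16.24 mol
n(O2) = 662 / 32.00 = 20.69 mol
For 16.24 mol C, stoichiometry requires (1/1) × 16.24 = 16.24 mol O2; 20.69 mol is available, so C is limiting.
n(O2) consumed = (1/1) × 16.24 = 16.24 mol; remaining = 20.69 − 16.24 = 4.450 mol
V(O2) = nRT/P = 4.450 × 62.36 × 366.15 / 2740 = 37.08 L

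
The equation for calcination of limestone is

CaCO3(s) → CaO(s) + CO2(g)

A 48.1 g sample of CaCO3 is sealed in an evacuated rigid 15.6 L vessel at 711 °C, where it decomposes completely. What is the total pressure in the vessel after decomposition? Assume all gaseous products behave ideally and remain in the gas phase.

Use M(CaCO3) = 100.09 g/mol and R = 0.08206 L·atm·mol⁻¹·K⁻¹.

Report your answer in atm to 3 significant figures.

2.49 atm

n(CaCO3) = 48.1 / 100.09 = 0.4806 mol
n(gas produced) = (1/1) × 0.4806 = 0.4806 mol
P = nRT/V = 0.4806 × 0.08206 × 984.15 / 15.6 = 2.488 atm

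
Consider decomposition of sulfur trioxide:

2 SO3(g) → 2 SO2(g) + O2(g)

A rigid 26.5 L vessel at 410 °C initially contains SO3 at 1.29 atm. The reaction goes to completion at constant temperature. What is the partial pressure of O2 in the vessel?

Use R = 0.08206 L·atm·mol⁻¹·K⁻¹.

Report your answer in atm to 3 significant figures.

0.645 atm

n(SO3)₀ = PV/RT = (1.29 × 26.5) / (0.08206 × 683.15) = 0.6098 mol
n(O2) = (1/2) × 0.6098 = 0.3049 mol
P(O2) = nRT/V = 0.3049 × 0.08206 × 683.15 / 26.5 = 0.6450 atm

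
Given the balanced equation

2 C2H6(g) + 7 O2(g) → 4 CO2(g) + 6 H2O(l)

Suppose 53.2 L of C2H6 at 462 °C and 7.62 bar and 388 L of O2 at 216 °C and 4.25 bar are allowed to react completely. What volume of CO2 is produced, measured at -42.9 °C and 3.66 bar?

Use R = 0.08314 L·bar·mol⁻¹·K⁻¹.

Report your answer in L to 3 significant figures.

n(C2H6) = PV/RT = (7.62 × 53.2) / (0.08314 × 735.15) = 6.633 mol
n(O2) = PV/RT = (4.25 × 388) / (0.08314 × 489.15) = 40.55 mol
For 6.633 mol C2H6, stoichiometry requires (7/2) × 6.633 = 23.22 mol O2; 40.55 mol is available, so C2H6 is limiting.
n(CO2) = (4/2) × 6.633 = 13.27 mol
V(CO2) = nRT/P = 13.27 × 0.08314 × 230.25 / 3.66 = 69.41 L

69.4 L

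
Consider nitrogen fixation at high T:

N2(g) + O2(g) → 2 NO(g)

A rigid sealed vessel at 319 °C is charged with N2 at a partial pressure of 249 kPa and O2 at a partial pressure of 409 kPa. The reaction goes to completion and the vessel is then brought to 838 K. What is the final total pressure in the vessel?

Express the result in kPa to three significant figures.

Because the vessel is rigid and T is held at 319 °C, work the stoichiometry in partial pressures (P_i = n_iRT/V).
P(O2) required for 249 kPa of N2 = (1/1) × 249 = 249.0 kPa; available 409 kPa, so N2 is limiting.
P(O2) remaining = 409 − (1/1) × 249 = 160.0 kPa
P(gaseous products) = (2)/1 × 249 = 498.0 kPa
P_total at 319 °C = 160.0 + 498.0 = 658.0 kPa
Scaling to 838 K: P = 658.0 × 838/592.15 = 931.2 kPa

931 kPa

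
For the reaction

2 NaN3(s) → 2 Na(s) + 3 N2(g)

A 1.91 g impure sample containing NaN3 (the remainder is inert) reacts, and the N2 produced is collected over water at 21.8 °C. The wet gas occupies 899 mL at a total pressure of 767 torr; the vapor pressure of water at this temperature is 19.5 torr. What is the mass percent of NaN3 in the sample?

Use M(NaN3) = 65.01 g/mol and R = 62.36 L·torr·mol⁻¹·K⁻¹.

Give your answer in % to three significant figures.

P(N2) = 767 − 19.5 = 747.5 torr
n(N2) = PV/RT = (747.5 × 0.8990) / (62.36 × 294.95) = 0.03654 mol
n(NaN3) = (2/3) × 0.03654 = 0.02436 mol
m(NaN3) = 0.02436 × 65.01 = 1.584 g
%NaN3 = 1.584 / 1.91 × 100 = 82.93%

82.9 %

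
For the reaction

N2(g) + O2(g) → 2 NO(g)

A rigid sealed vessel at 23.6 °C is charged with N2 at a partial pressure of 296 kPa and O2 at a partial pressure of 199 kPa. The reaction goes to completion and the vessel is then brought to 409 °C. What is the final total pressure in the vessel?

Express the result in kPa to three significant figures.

1140 kPa

Because the vessel is rigid and T is held at 23.6 °C, work the stoichiometry in partial pressures (P_i = n_iRT/V).
P(O2) required for 296 kPa of N2 = (1/1) × 296 = 296.0 kPa; available 199 kPa, so O2 is limiting.
P(N2) remaining = 296 − (1/1) × 199 = 97.00 kPa
P(gaseous products) = (2)/1 × 199 = 398.0 kPa
P_total at 23.6 °C = 97.00 + 398.0 = 495.0 kPa
Scaling to 409 °C: P = 495.0 × 682.15/296.75 = 1138 kPa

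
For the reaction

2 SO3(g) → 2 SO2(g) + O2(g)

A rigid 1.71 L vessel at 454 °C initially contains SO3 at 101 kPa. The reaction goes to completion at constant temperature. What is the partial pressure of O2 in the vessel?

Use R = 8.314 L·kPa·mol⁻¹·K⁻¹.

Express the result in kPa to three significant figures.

50.5 kPa

n(SO3)₀ = PV/RT = (101 × 1.71) / (8.314 × 727.15) = 0.02857 mol
n(O2) = (1/2) × 0.02857 = 0.01429 mol
P(O2) = nRT/V = 0.01429 × 8.314 × 727.15 / 1.71 = 50.52 kPa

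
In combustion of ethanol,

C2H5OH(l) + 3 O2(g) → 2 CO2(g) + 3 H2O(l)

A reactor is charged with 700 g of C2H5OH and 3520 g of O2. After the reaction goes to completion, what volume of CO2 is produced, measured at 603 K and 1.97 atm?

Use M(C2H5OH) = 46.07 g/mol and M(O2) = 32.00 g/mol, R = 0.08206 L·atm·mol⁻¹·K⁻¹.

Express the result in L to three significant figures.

763 L

n(C2H5OH) = 700 / 46.07 = 15.19 mol
n(O2) = 3520 / 32.00 = 110.0 mol
For 15.19 mol C2H5OH, stoichiometry requires (3/1) × 15.19 = 45.57 mol O2; 110.0 mol is available, so C2H5OH is limiting.
n(CO2) = (2/1) × 15.19 = 30.38 mol
V(CO2) = nRT/P = 30.38 × 0.08206 × 603 / 1.97 = 763.1 L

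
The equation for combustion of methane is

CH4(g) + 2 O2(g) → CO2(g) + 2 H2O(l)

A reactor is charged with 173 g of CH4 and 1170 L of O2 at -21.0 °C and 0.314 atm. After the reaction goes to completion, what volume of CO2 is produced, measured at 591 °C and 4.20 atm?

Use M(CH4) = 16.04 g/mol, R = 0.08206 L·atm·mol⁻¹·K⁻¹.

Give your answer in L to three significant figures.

150 L

n(CH4) = 173 / 16.04 = 10.79 mol
n(O2) = PV/RT = (0.314 × 1170) / (0.08206 × 252.15) = 17.76 mol
For 10.79 mol CH4, stoichiometry requires (2/1) × 10.79 = 21.58 mol O2; 17.76 mol is available, so O2 is limiting.
n(CO2) = (1/2) × 17.76 = 8.880 mol
V(CO2) = nRT/P = 8.880 × 0.08206 × 864.15 / 4.20 = 149.9 L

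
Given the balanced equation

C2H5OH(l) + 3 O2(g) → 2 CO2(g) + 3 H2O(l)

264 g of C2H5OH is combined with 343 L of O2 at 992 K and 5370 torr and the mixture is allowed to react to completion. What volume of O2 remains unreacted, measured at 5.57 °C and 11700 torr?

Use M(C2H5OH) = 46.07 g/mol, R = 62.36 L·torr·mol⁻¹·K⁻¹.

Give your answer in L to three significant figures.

18.7 L

n(C2H5OH) = 264 / 46.07 = 5.730 mol
n(O2) = PV/RT = (5370 × 343) / (62.36 × 992) = 29.77 mol
For 5.730 mol C2H5OH, stoichiometry requires (3/1) × 5.730 = 17.19 mol O2; 29.77 mol is available, so C2H5OH is limiting.
n(O2) consumed = (3/1) × 5.730 = 17.19 mol; remaining = 29.77 − 17.19 = 12.58 mol
V(O2) = nRT/P = 12.58 × 62.36 × 278.72 / 11700 = 18.69 L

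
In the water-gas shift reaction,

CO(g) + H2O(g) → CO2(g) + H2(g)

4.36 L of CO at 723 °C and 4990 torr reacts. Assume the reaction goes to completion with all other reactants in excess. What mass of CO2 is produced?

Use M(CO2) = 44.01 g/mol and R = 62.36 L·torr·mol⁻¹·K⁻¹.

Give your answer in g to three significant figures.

n(CO) = PV/RT = (4990 × 4.36) / (62.36 × 996.15) = 0.3502 mol
n(CO2) = (1/1) × 0.3502 = 0.3502 mol
m(CO2) = 0.3502 × 44.01 = 15.41 g

15.4 g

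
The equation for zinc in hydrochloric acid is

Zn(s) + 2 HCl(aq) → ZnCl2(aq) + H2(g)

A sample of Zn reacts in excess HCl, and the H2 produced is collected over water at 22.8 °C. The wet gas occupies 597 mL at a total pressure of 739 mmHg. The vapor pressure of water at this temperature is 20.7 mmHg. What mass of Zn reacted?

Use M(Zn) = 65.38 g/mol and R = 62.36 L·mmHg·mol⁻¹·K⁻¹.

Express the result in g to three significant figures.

P(H2) = 739 − 20.7 = 718.3 mmHg
n(H2) = PV/RT = (718.3 × 0.5970) / (62.36 × 295.95) = 0.02324 mol
n(Zn) = (1/1) × 0.02324 = 0.02324 mol
m(Zn) = 0.02324 × 65.38 = 1.519 g

1.52 g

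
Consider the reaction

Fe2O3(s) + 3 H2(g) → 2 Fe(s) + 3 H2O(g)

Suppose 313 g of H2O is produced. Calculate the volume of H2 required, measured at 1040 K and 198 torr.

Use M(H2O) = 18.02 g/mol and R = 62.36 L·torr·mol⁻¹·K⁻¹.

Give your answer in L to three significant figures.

5690 L

n(H2O) = 313.0 / 18.02 = 17.37 mol
n(H2) = (3/3) × 17.37 = 17.37 mol
V = nRT/P = 17.37 × 62.36 × 1040 / 198 = 5689 L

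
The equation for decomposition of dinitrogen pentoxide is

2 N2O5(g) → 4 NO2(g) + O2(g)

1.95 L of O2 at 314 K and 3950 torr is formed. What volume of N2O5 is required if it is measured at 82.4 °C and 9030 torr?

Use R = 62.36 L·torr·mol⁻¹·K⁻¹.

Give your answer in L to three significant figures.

1.93 L

n(O2) = PV/RT = (3950 × 1.95) / (62.36 × 314) = 0.3934 mol
n(N2O5) = (2/1) × 0.3934 = 0.7868 mol
V = nRT/P = 0.7868 × 62.36 × 355.55 / 9030 = 1.932 L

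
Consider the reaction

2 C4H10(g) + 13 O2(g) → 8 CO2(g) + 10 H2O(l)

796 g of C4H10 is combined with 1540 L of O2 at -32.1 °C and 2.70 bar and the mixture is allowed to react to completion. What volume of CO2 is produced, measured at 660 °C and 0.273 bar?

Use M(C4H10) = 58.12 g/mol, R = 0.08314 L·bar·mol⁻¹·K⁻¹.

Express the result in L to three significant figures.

15600 L

n(C4H10) = 796 / 58.12 = 13.70 mol
n(O2) = PV/RT = (2.70 × 1540) / (0.08314 × 241.05) = 207.5 mol
For 13.70 mol C4H10, stoichiometry requires (13/2) × 13.70 = 89.05 mol O2; 207.5 mol is available, so C4H10 is limiting.
n(CO2) = (8/2) × 13.70 = 54.80 mol
V(CO2) = nRT/P = 54.80 × 0.08314 × 933.15 / 0.273 = 15570 L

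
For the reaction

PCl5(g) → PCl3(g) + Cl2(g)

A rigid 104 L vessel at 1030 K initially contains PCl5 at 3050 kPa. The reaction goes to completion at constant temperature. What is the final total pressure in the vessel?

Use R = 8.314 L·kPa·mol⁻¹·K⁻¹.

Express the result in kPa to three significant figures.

6100 kPa

Rigid vessel, constant T ⇒ P scales with total gas moles (1 → 2).
P_final = (2/1) × 3050 = 6100 kPa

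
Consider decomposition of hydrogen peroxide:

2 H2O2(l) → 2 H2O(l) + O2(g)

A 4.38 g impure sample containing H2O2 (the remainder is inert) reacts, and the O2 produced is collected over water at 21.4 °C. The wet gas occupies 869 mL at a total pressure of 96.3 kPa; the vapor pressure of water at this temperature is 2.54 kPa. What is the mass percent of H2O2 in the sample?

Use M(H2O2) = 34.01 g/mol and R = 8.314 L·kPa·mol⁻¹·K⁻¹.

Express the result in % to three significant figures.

51.7 %

P(O2) = 96.3 − 2.54 = 93.76 kPa
n(O2) = PV/RT = (93.76 × 0.8690) / (8.314 × 294.55) = 0.03327 mol
n(H2O2) = (2/1) × 0.03327 = 0.06654 mol
m(H2O2) = 0.06654 × 34.01 = 2.263 g
%H2O2 = 2.263 / 4.38 × 100 = 51.67%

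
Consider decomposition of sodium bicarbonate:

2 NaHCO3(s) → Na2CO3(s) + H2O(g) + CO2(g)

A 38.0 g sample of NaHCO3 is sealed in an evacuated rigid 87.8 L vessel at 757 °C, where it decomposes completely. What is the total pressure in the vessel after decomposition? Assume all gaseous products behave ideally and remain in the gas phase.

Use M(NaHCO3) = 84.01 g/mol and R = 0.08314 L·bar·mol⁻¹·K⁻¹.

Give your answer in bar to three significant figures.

0.441 bar

n(NaHCO3) = 38.0 / 84.01 = 0.4523 mol
n(gas produced) = (2/2) × 0.4523 = 0.4523 mol
P = nRT/V = 0.4523 × 0.08314 × 1030.15 / 87.8 = 0.4412 bar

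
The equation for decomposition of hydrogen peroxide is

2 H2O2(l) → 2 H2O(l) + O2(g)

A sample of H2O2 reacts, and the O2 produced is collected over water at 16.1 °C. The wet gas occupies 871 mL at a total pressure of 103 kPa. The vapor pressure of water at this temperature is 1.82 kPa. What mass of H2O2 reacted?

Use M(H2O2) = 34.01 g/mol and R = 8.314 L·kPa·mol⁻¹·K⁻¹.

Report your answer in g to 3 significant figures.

P(O2) = 103 − 1.82 = 101.2 kPa
n(O2) = PV/RT = (101.2 × 0.8710) / (8.314 × 289.25) = 0.03665 mol
n(H2O2) = (2/1) × 0.03665 = 0.07330 mol
m(H2O2) = 0.07330 × 34.01 = 2.493 g

2.49 g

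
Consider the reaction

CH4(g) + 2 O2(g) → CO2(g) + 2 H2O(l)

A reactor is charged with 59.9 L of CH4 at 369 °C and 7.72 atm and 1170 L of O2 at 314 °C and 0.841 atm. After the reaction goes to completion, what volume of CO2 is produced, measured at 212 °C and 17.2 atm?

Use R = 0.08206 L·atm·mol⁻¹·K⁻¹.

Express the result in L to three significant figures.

20.3 L

n(CH4) = PV/RT = (7.72 × 59.9) / (0.08206 × 642.15) = 8.776 mol
n(O2) = PV/RT = (0.841 × 1170) / (0.08206 × 587.15) = 20.42 mol
For 8.776 mol CH4, stoichiometry requires (2/1) × 8.776 = 17.55 mol O2; 20.42 mol is available, so CH4 is limiting.
n(CO2) = (1/1) × 8.776 = 8.776 mol
V(CO2) = nRT/P = 8.776 × 0.08206 × 485.15 / 17.2 = 20.31 L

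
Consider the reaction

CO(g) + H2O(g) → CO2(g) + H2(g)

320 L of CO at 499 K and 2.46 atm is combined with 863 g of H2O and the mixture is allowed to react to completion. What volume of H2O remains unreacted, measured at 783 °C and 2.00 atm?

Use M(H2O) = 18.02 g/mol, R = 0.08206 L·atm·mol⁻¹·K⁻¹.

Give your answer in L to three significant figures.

n(CO) = PV/RT = (2.46 × 320) / (0.08206 × 499) = 19.22 mol
n(H2O) = 863 / 18.02 = 47.89 mol
For 19.22 mol CO, stoichiometry requires (1/1) × 19.22 = 19.22 mol H2O; 47.89 mol is available, so CO is limiting.
n(H2O) consumed = (1/1) × 19.22 = 19.22 mol; remaining = 47.89 − 19.22 = 28.67 mol
V(H2O) = nRT/P = 28.67 × 0.08206 × 1056.15 / 2.00 = 1242 L

1240 L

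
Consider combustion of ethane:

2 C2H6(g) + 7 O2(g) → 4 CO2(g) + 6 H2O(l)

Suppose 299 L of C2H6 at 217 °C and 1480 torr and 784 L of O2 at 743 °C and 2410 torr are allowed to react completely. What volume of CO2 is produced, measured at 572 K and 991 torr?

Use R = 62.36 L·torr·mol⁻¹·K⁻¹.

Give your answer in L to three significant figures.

n(C2H6) = PV/RT = (1480 × 299) / (62.36 × 490.15) = 14.48 mol
n(O2) = PV/RT = (2410 × 784) / (62.36 × 1016.15) = 29.82 mol
For 14.48 mol C2H6, stoichiometry requires (7/2) × 14.48 = 50.68 mol O2; 29.82 mol is available, so O2 is limiting.
n(CO2) = (4/7) × 29.82 = 17.04 mol
V(CO2) = nRT/P = 17.04 × 62.36 × 572 / 991 = 613.3 L

613 L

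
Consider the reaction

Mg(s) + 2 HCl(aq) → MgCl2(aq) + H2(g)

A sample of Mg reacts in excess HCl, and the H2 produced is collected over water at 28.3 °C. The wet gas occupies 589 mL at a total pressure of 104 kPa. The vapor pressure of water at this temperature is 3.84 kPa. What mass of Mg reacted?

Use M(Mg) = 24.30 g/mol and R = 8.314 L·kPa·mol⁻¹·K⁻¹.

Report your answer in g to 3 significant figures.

0.572 g

P(H2) = 104 − 3.84 = 100.2 kPa
n(H2) = PV/RT = (100.2 × 0.5890) / (8.314 × 301.45) = 0.02355 mol
n(Mg) = (1/1) × 0.02355 = 0.02355 mol
m(Mg) = 0.02355 × 24.30 = 0.5723 g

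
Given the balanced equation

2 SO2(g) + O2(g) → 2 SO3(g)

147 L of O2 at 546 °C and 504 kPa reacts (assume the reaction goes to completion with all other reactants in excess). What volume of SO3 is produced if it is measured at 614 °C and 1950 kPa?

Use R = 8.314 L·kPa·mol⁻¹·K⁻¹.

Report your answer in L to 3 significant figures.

82.3 L

n(O2) = PV/RT = (504 × 147) / (8.314 × 819.15) = 10.88 mol
n(SO3) = (2/1) × 10.88 = 21.76 mol
V = nRT/P = 21.76 × 8.314 × 887.15 / 1950 = 82.31 L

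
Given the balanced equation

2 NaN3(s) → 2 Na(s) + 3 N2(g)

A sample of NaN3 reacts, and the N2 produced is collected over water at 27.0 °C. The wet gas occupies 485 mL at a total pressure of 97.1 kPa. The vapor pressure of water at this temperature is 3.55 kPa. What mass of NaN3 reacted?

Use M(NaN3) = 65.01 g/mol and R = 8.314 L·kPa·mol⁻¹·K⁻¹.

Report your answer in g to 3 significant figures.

0.788 g

P(N2) = 97.1 − 3.55 = 93.55 kPa
n(N2) = PV/RT = (93.55 × 0.4850) / (8.314 × 300.15) = 0.01818 mol
n(NaN3) = (2/3) × 0.01818 = 0.01212 mol
m(NaN3) = 0.01212 × 65.01 = 0.7879 g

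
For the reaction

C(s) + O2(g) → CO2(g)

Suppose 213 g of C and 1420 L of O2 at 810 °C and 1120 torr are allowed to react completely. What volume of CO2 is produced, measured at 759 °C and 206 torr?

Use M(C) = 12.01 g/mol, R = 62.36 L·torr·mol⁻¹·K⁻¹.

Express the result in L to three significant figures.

5540 L

n(C) = 213 / 12.01 = 17.74 mol
n(O2) = PV/RT = (1120 × 1420) / (62.36 × 1083.15) = 23.55 mol
For 17.74 mol C, stoichiometry requires (1/1) × 17.74 = 17.74 mol O2; 23.55 mol is available, so C is limiting.
n(CO2) = (1/1) × 17.74 = 17.74 mol
V(CO2) = nRT/P = 17.74 × 62.36 × 1032.15 / 206 = 5543 L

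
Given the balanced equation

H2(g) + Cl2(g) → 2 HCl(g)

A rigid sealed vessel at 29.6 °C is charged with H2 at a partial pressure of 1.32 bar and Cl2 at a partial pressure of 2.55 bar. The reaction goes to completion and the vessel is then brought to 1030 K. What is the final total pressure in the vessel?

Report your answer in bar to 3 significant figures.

13.2 bar

Because the vessel is rigid and T is held at 29.6 °C, work the stoichiometry in partial pressures (P_i = n_iRT/V).
P(Cl2) required for 1.32 bar of H2 = (1/1) × 1.32 = 1.320 bar; available 2.55 bar, so H2 is limiting.
P(Cl2) remaining = 2.55 − (1/1) × 1.32 = 1.230 bar
P(gaseous products) = (2)/1 × 1.32 = 2.640 bar
P_total at 29.6 °C = 1.230 + 2.640 = 3.870 bar
Scaling to 1030 K: P = 3.870 × 1030/302.75 = 13.17 bar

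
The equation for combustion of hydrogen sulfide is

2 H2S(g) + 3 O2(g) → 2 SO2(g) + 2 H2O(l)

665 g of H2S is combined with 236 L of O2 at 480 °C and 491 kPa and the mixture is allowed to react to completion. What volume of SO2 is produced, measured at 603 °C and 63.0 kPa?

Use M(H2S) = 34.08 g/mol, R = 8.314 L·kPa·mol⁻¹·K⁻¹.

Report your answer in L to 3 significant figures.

n(H2S) = 665 / 34.08 = 19.51 mol
n(O2) = PV/RT = (491 × 236) / (8.314 × 753.15) = 18.51 mol
For 19.51 mol H2S, stoichiometry requires (3/2) × 19.51 = 29.27 mol O2; 18.51 mol is available, so O2 is limiting.
n(SO2) = (2/3) × 18.51 = 12.34 mol
V(SO2) = nRT/P = 12.34 × 8.314 × 876.15 / 63.0 = 1427 L

1430 L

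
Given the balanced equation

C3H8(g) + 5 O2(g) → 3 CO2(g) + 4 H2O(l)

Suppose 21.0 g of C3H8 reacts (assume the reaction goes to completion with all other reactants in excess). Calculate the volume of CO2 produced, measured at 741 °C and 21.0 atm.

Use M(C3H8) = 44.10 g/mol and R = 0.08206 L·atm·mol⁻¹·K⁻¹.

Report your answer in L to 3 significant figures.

5.66 L

n(C3H8) = 21.00 / 44.10 = 0.4762 mol
n(CO2) = (3/1) × 0.4762 = 1.429 mol
V = nRT/P = 1.429 × 0.08206 × 1014.15 / 21.0 = 5.663 L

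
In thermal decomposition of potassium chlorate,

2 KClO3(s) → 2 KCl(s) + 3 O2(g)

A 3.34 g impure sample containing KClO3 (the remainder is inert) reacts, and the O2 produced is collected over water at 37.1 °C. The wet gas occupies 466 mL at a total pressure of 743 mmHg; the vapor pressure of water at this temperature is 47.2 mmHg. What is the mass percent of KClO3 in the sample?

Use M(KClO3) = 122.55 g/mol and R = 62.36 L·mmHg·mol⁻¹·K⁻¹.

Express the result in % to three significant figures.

P(O2) = 743 − 47.2 = 695.8 mmHg
n(O2) = PV/RT = (695.8 × 0.4660) / (62.36 × 310.25) = 0.01676 mol
n(KClO3) = (2/3) × 0.01676 = 0.01117 mol
m(KClO3) = 0.01117 × 122.55 = 1.369 g
%KClO3 = 1.369 / 3.34 × 100 = 40.99%

41.0 %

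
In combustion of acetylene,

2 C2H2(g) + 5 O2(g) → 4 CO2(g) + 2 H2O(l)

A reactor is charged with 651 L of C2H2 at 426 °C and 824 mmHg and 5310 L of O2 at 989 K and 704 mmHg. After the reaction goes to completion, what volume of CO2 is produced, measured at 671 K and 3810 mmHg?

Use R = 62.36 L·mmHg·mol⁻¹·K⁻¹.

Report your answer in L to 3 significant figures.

n(C2H2) = PV/RT = (824 × 651) / (62.36 × 699.15) = 12.30 mol
n(O2) = PV/RT = (704 × 5310) / (62.36 × 989) = 60.61 mol
For 12.30 mol C2H2, stoichiometry requires (5/2) × 12.30 = 30.75 mol O2; 60.61 mol is available, so C2H2 is limiting.
n(CO2) = (4/2) × 12.30 = 24.60 mol
V(CO2) = nRT/P = 24.60 × 62.36 × 671 / 3810 = 270.2 L

270 L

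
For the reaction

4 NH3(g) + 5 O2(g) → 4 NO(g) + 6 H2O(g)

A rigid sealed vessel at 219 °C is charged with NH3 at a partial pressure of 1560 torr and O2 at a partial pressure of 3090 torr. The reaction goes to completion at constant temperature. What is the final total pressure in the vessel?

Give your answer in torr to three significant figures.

5040 torr

At constant V, partial pressures at 219 °C are proportional to moles, so apply stoichiometry directly to pressures.
P(O2) required for 1560 torr of NH3 = (5/4) × 1560 = 1950 torr; available 3090 torr, so NH3 is limiting.
P(O2) remaining = 3090 − (5/4) × 1560 = 1140 torr
P(gaseous products) = (4+6)/4 × 1560 = 3900 torr
P_total at 219 °C = 1140 + 3900 = 5040 torr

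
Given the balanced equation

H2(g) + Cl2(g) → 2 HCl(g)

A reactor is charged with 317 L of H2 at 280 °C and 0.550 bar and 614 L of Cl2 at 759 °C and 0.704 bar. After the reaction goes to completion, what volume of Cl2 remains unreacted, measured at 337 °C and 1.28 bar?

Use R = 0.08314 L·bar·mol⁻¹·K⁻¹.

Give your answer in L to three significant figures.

49.4 L

n(H2) = PV/RT = (0.550 × 317) / (0.08314 × 553.15) = 3.791 mol
n(Cl2) = PV/RT = (0.704 × 614) / (0.08314 × 1032.15) = 5.037 mol
For 3.791 mol H2, stoichiometry requires (1/1) × 3.791 = 3.791 mol Cl2; 5.037 mol is available, so H2 is limiting.
n(Cl2) consumed = (1/1) × 3.791 = 3.791 mol; remaining = 5.037 − 3.791 = 1.246 mol
V(Cl2) = nRT/P = 1.246 × 0.08314 × 610.15 / 1.28 = 49.38 L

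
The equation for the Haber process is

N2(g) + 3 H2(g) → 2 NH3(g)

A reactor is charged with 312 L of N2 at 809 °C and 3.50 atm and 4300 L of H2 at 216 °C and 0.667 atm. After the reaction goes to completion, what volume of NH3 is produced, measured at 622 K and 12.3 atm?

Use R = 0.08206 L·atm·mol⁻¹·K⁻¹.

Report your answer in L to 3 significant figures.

102 L

n(N2) = PV/RT = (3.50 × 312) / (0.08206 × 1082.15) = 12.30 mol
n(H2) = PV/RT = (0.667 × 4300) / (0.08206 × 489.15) = 71.45 mol
For 12.30 mol N2, stoichiometry requires (3/1) × 12.30 = 36.90 mol H2; 71.45 mol is available, so N2 is limiting.
n(NH3) = (2/1) × 12.30 = 24.60 mol
V(NH3) = nRT/P = 24.60 × 0.08206 × 622 / 12.3 = 102.1 L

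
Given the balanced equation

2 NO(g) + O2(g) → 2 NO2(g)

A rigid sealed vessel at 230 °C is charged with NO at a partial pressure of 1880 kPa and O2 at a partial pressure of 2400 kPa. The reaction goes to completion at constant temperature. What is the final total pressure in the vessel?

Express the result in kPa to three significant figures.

At constant V, partial pressures at 230 °C are proportional to moles, so apply stoichiometry directly to pressures.
P(O2) required for 1880 kPa of NO = (1/2) × 1880 = 940.0 kPa; available 2400 kPa, so NO is limiting.
P(O2) remaining = 2400 − (1/2) × 1880 = 1460 kPa
P(gaseous products) = (2)/2 × 1880 = 1880 kPa
P_total at 230 °C = 1460 + 1880 = 3340 kPa

3340 kPa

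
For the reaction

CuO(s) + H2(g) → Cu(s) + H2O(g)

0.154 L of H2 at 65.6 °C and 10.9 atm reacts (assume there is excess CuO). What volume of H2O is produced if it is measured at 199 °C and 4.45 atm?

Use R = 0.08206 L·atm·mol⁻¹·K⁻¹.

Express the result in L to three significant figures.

0.526 L

n(H2) = PV/RT = (10.9 × 0.154) / (0.08206 × 338.75) = 0.06039 mol
n(H2O) = (1/1) × 0.06039 = 0.06039 mol
V = nRT/P = 0.06039 × 0.08206 × 472.15 / 4.45 = 0.5258 L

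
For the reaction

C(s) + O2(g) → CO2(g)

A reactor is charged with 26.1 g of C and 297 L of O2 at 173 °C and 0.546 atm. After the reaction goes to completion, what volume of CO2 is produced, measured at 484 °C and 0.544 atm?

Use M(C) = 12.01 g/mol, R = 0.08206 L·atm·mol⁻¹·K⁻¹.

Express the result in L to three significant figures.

248 L

n(C) = 26.1 / 12.01 = 2.173 mol
n(O2) = PV/RT = (0.546 × 297) / (0.08206 × 446.15) = 4.429 mol
For 2.173 mol C, stoichiometry requires (1/1) × 2.173 = 2.173 mol O2; 4.429 mol is available, so C is limiting.
n(CO2) = (1/1) × 2.173 = 2.173 mol
V(CO2) = nRT/P = 2.173 × 0.08206 × 757.15 / 0.544 = 248.2 L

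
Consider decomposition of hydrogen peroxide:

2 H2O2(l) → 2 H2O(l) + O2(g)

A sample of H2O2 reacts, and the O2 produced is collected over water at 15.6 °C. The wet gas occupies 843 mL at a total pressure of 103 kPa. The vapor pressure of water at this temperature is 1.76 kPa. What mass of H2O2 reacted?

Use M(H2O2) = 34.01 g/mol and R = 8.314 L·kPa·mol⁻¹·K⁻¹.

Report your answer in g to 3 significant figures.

2.42 g

P(O2) = 103 − 1.76 = 101.2 kPa
n(O2) = PV/RT = (101.2 × 0.8430) / (8.314 × 288.75) = 0.03554 mol
n(H2O2) = (2/1) × 0.03554 = 0.07108 mol
m(H2O2) = 0.07108 × 34.01 = 2.417 g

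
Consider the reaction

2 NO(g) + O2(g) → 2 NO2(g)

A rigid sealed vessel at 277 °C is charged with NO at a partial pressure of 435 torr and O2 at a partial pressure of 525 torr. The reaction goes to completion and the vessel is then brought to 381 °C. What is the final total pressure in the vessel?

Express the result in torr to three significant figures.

883 torr

With V and T fixed, P_i ∝ n_i, so the mole ratios apply directly to partial pressures at 277 °C.
P(O2) required for 435 torr of NO = (1/2) × 435 = 217.5 torr; available 525 torr, so NO is limiting.
P(O2) remaining = 525 − (1/2) × 435 = 307.5 torr
P(gaseous products) = (2)/2 × 435 = 435.0 torr
P_total at 277 °C = 307.5 + 435.0 = 742.5 torr
Scaling to 381 °C: P = 742.5 × 654.15/550.15 = 882.9 torr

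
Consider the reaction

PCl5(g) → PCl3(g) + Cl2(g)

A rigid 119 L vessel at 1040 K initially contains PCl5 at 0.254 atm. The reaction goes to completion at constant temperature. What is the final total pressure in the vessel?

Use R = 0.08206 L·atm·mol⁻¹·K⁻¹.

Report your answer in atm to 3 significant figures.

0.508 atm

At constant T and V, P ∝ n(gas): 1 mol gas → 2 mol gas.
P_final = (2/1) × 0.254 = 0.5080 atm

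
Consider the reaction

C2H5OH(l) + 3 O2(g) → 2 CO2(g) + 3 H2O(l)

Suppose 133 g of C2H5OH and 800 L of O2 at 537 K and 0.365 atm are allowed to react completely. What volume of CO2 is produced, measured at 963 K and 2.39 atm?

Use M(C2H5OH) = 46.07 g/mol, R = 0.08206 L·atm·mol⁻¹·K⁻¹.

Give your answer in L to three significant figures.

146 L

n(C2H5OH) = 133 / 46.07 = 2.887 mol
n(O2) = PV/RT = (0.365 × 800) / (0.08206 × 537) = 6.626 mol
For 2.887 mol C2H5OH, stoichiometry requires (3/1) × 2.887 = 8.661 mol O2; 6.626 mol is available, so O2 is limiting.
n(CO2) = (2/3) × 6.626 = 4.417 mol
V(CO2) = nRT/P = 4.417 × 0.08206 × 963 / 2.39 = 146.0 L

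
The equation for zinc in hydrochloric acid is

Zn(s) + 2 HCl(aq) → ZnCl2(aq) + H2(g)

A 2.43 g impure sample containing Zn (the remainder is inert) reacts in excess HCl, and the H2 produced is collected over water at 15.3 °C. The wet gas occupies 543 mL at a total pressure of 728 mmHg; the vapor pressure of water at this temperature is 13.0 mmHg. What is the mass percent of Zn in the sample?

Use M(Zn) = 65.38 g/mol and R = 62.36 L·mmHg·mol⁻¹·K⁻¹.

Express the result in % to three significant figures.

58.1 %

P(H2) = 728 − 13.0 = 715.0 mmHg
n(H2) = PV/RT = (715.0 × 0.5430) / (62.36 × 288.45) = 0.02158 mol
n(Zn) = (1/1) × 0.02158 = 0.02158 mol
m(Zn) = 0.02158 × 65.38 = 1.411 g
%Zn = 1.411 / 2.43 × 100 = 58.07%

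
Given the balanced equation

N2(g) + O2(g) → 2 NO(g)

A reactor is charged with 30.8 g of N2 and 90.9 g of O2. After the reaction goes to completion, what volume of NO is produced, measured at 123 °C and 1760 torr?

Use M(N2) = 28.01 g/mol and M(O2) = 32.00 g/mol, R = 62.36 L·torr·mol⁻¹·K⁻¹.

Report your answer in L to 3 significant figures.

30.9 L

n(N2) = 30.8 / 28.01 = 1.100 mol
n(O2) = 90.9 / 32.00 = 2.841 mol
For 1.100 mol N2, stoichiometry requires (1/1) × 1.100 = 1.100 mol O2; 2.841 mol is available, so N2 is limiting.
n(NO) = (2/1) × 1.100 = 2.200 mol
V(NO) = nRT/P = 2.200 × 62.36 × 396.15 / 1760 = 30.88 L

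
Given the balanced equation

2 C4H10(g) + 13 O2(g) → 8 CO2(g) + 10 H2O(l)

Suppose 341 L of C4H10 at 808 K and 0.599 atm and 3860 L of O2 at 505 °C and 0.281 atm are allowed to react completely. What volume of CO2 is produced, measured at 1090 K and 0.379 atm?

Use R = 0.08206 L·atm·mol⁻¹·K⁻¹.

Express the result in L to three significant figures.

n(C4H10) = PV/RT = (0.599 × 341) / (0.08206 × 808) = 3.081 mol
n(O2) = PV/RT = (0.281 × 3860) / (0.08206 × 778.15) = 16.99 mol
For 3.081 mol C4H10, stoichiometry requires (13/2) × 3.081 = 20.03 mol O2; 16.99 mol is available, so O2 is limiting.
n(CO2) = (8/13) × 16.99 = 10.46 mol
V(CO2) = nRT/P = 10.46 × 0.08206 × 1090 / 0.379 = 2469 L

2470 L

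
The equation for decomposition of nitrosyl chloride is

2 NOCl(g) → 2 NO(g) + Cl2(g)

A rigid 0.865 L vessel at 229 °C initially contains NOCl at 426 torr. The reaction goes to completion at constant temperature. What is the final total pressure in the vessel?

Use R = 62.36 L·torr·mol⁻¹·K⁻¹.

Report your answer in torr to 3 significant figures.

Since T and V are fixed, P_final/P_initial = n_final/n_initial = 3/2.
P_final = (3/2) × 426 = 639.0 torr

639 torr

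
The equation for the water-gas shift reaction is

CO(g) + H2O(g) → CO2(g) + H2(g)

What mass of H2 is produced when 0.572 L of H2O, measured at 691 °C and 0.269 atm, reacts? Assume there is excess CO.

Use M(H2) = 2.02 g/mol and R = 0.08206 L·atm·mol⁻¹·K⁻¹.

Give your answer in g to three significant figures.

0.00393 g

n(H2O) = PV/RT = (0.269 × 0.572) / (0.08206 × 964.15) = 0.001945 mol
n(H2) = (1/1) × 0.001945 = 0.001945 mol
m(H2) = 0.001945 × 2.02 = 0.003929 g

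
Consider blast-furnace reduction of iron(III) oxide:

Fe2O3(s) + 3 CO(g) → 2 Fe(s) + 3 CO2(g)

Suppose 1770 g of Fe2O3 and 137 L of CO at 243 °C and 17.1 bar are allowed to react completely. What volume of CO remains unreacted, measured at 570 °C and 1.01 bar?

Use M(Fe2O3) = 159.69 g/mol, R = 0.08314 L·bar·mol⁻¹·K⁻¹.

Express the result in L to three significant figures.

1480 L

n(Fe2O3) = 1770 / 159.69 = 11.08 mol
n(CO) = PV/RT = (17.1 × 137) / (0.08314 × 516.15) = 54.59 mol
For 11.08 mol Fe2O3, stoichiometry requires (3/1) × 11.08 = 33.24 mol CO; 54.59 mol is available, so Fe2O3 is limiting.
n(CO) consumed = (3/1) × 11.08 = 33.24 mol; remaining = 54.59 − 33.24 = 21.35 mol
V(CO) = nRT/P = 21.35 × 0.08314 × 843.15 / 1.01 = 1482 L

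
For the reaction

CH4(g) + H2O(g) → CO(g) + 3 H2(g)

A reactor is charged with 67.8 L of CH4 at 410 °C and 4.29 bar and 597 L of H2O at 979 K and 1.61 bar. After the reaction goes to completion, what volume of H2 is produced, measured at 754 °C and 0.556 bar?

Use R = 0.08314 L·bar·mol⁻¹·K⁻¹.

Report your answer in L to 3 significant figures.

n(CH4) = PV/RT = (4.29 × 67.8) / (0.08314 × 683.15) = 5.121 mol
n(H2O) = PV/RT = (1.61 × 597) / (0.08314 × 979) = 11.81 mol
For 5.121 mol CH4, stoichiometry requires (1/1) × 5.121 = 5.121 mol H2O; 11.81 mol is available, so CH4 is limiting.
n(H2) = (3/1) × 5.121 = 15.36 mol
V(H2) = nRT/P = 15.36 × 0.08314 × 1027.15 / 0.556 = 2359 L

2360 L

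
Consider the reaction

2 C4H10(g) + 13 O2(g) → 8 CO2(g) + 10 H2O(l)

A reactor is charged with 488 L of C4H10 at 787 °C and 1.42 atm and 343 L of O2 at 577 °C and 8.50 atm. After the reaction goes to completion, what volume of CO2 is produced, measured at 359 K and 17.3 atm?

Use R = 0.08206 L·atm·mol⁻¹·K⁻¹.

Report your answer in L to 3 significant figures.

43.8 L

n(C4H10) = PV/RT = (1.42 × 488) / (0.08206 × 1060.15) = 7.965 mol
n(O2) = PV/RT = (8.50 × 343) / (0.08206 × 850.15) = 41.79 mol
For 7.965 mol C4H10, stoichiometry requires (13/2) × 7.965 = 51.77 mol O2; 41.79 mol is available, so O2 is limiting.
n(CO2) = (8/13) × 41.79 = 25.72 mol
V(CO2) = nRT/P = 25.72 × 0.08206 × 359 / 17.3 = 43.80 L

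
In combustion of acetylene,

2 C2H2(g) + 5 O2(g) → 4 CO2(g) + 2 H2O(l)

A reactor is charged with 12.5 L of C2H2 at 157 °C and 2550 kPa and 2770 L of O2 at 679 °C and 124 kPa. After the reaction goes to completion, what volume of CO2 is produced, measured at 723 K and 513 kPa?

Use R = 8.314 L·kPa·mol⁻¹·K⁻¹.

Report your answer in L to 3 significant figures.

n(C2H2) = PV/RT = (2550 × 12.5) / (8.314 × 430.15) = 8.913 mol
n(O2) = PV/RT = (124 × 2770) / (8.314 × 952.15) = 43.39 mol
For 8.913 mol C2H2, stoichiometry requires (5/2) × 8.913 = 22.28 mol O2; 43.39 mol is available, so C2H2 is limiting.
n(CO2) = (4/2) × 8.913 = 17.83 mol
V(CO2) = nRT/P = 17.83 × 8.314 × 723 / 513 = 208.9 L

209 L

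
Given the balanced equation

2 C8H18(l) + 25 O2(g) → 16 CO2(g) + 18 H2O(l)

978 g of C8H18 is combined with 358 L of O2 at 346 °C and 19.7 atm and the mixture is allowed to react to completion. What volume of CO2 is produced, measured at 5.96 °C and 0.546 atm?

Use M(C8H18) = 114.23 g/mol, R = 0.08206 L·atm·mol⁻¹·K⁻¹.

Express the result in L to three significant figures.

n(C8H18) = 978 / 114.23 = 8.562 mol
n(O2) = PV/RT = (19.7 × 358) / (0.08206 × 619.15) = 138.8 mol
For 8.562 mol C8H18, stoichiometry requires (25/2) × 8.562 = 107.0 mol O2; 138.8 mol is available, so C8H18 is limiting.
n(CO2) = (16/2) × 8.562 = 68.50 mol
V(CO2) = nRT/P = 68.50 × 0.08206 × 279.11 / 0.546 = 2873 L

2870 L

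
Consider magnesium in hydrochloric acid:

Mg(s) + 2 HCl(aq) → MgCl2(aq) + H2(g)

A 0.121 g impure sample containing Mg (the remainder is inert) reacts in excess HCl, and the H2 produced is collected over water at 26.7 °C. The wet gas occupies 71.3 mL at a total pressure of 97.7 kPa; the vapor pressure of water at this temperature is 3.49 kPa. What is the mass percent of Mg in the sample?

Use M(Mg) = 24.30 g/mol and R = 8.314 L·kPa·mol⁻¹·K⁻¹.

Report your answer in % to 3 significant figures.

P(H2) = 97.7 − 3.49 = 94.21 kPa
n(H2) = PV/RT = (94.21 × 0.07130) / (8.314 × 299.85) = 0.002694 mol
n(Mg) = (1/1) × 0.002694 = 0.002694 mol
m(Mg) = 0.002694 × 24.30 = 0.06546 g
%Mg = 0.06546 / 0.121 × 100 = 54.10%

54.1 %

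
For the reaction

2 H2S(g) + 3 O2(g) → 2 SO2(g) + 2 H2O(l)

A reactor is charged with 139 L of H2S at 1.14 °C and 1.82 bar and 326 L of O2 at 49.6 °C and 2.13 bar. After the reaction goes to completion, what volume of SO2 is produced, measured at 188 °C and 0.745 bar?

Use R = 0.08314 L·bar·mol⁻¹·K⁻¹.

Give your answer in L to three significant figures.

n(H2S) = PV/RT = (1.82 × 139) / (0.08314 × 274.29) = 11.09 mol
n(O2) = PV/RT = (2.13 × 326) / (0.08314 × 322.75) = 25.88 mol
For 11.09 mol H2S, stoichiometry requires (3/2) × 11.09 = 16.63 mol O2; 25.88 mol is available, so H2S is limiting.
n(SO2) = (2/2) × 11.09 = 11.09 mol
V(SO2) = nRT/P = 11.09 × 0.08314 × 461.15 / 0.745 = 570.7 L

571 L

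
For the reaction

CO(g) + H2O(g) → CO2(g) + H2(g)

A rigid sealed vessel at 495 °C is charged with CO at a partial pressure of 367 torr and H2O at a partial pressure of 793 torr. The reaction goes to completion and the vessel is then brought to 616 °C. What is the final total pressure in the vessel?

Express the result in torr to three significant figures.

Because the vessel is rigid and T is held at 495 °C, work the stoichiometry in partial pressures (P_i = n_iRT/V).
P(H2O) required for 367 torr of CO = (1/1) × 367 = 367.0 torr; available 793 torr, so CO is limiting.
P(H2O) remaining = 793 − (1/1) × 367 = 426.0 torr
P(gaseous products) = (1+1)/1 × 367 = 734.0 torr
P_total at 495 °C = 426.0 + 734.0 = 1160 torr
Scaling to 616 °C: P = 1160 × 889.15/768.15 = 1343 torr

1340 torr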